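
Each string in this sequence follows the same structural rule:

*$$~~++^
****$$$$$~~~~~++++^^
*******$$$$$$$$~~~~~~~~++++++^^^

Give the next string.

Each string has the form *^{3n-2} $^{3n-1} ~^{3n-1} +^{2n} ^^{n} (n = 1, 2, …).
At n = 4 the blocks have lengths 10, 11, 11, 8, 4.

**********$$$$$$$$$$$~~~~~~~~~~~++++++++^^^^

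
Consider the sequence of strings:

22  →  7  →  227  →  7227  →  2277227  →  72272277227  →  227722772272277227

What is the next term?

From term 3 onward, concatenate the second-to-last term with the last: 22·7 = 227, 7·227 = 7227, …
Continuing: 72272277227 · 227722772272277227 gives term 8.

72272277227227722772272277227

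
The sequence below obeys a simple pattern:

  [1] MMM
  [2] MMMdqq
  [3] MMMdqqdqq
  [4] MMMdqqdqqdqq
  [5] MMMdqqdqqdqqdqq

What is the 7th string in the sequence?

Each term is the previous one with dqq appended.
From MMMdqqdqqdqqdqq, 2 further steps: MMMdqqdqqdqqdqq → MMMdqqdqqdqqdqqdqq → (answer).

MMMdqqdqqdqqdqqdqqdqq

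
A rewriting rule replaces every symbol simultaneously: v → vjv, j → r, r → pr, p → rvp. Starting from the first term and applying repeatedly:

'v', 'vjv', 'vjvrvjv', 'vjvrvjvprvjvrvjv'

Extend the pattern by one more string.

vjvrvjvprvjvrvjvrvpprvjvrvjvprvjvrvjv

Replace each of the 16 characters of vjvrvjvprvjvrvjv in place — vjv r vjv pr vjv r vjv rvp pr vjv r vjv pr vjv r vjv — and concatenate.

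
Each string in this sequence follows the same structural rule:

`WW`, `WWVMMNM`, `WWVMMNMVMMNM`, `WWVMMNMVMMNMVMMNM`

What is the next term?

The strings grow by a fixed suffix VMMNM each time.
Applying this once more to WWVMMNMVMMNMVMMNM:

WWVMMNMVMMNMVMMNMVMMNM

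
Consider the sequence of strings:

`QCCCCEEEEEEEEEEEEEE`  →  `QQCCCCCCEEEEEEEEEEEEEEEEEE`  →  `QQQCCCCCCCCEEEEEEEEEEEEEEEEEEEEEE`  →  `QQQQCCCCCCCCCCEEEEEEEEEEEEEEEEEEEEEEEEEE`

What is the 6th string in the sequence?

Each string has the form Q^{n-2} C^{2n-2} E^{4n+2}, where the shown terms are n = 3, 4, 5, 6.
Setting n = 8 gives 6, 14, 34 characters in each block.

QQQQQQCCCCCCCCCCCCCCEEEEEEEEEEEEEEEEEEEEEEEEEEEEEEEEEE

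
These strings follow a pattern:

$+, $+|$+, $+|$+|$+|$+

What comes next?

$+|$+|$+|$+|$+|$+|$+|$+

s(k+1) = s(k)·|·s(k) — each term doubles the last with '|' between the halves.
One more doubling of $+|$+|$+|$+ gives the answer.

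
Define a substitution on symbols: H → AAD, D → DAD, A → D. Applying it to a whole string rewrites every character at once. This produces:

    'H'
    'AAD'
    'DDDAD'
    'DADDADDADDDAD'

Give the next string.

DADDDADDADDDADDADDDADDADDADDDAD

φ(DADDADDADDDAD) expands symbol-by-symbol to DAD D DAD DAD D DAD DAD D DAD DAD DAD D DAD; joining the 13 pieces gives the next term.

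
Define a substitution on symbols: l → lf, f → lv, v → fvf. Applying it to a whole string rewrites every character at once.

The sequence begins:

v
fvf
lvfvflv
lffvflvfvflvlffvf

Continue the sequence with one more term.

lflvlvfvflvlffvflvfvflvlffvflflvlvfvflv

Replace each of the 17 characters of lffvflvfvflvlffvf in place — lf lv lv fvf lv lf fvf lv fvf lv lf fvf lf lv lv fvf lv — and concatenate.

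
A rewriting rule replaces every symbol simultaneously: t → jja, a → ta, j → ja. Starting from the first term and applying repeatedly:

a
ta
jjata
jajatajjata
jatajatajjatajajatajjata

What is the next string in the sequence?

jatajjatajatajjatajajatajjatajatajatajjatajajatajjata

Applying the rule to each of the 24 symbols of jatajatajjatajajatajjata gives the pieces ja ta jja ta ja ta jja ta ja ja ta jja ta ja ta ja ta jja ta ja ja ta jja ta, which concatenate to the answer.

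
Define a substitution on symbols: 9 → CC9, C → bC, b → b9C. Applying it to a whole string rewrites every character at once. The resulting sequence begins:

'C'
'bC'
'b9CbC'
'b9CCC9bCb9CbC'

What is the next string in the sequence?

φ(b9CCC9bCb9CbC) expands symbol-by-symbol to b9C CC9 bC bC bC CC9 b9C bC b9C CC9 bC b9C bC; joining the 13 pieces gives the next term.

b9CCC9bCbCbCCC9b9CbCb9CCC9bCb9CbC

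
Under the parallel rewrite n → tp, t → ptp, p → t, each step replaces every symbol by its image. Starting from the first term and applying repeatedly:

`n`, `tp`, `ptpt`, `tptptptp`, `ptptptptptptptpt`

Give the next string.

Replace each of the 16 characters of ptptptptptptptpt in place — t ptp t ptp t ptp t ptp t ptp t ptp t ptp t ptp — and concatenate.

tptptptptptptptptptptptptptptptp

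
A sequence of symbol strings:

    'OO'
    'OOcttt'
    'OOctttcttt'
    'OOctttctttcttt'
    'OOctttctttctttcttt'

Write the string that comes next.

The strings grow by a fixed suffix cttt each time.
One more step from OOctttctttctttcttt gives the answer.

OOctttctttctttctttcttt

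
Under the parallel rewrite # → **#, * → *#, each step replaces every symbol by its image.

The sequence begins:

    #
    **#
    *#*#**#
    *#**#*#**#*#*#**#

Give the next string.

φ(*#**#*#**#*#*#**#) expands symbol-by-symbol to *# **# *# *# **# *# **# *# *# **# *# **# *# **# *# *# **#; joining the 17 pieces gives the next term.

*#**#*#*#**#*#**#*#*#**#*#**#*#**#*#*#**#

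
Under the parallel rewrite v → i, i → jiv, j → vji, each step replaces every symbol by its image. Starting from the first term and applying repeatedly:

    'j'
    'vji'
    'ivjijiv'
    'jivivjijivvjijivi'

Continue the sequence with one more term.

Rewriting the 17 symbols of jivivjijivvjijivi one by one yields vji jiv i jiv i vji jiv vji jiv i i vji jiv vji jiv i jiv; concatenated:

vjijivijivivjijivvjijiviivjijivvjijivijiv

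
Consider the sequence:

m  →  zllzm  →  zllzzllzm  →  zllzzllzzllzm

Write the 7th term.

The strings grow by a fixed prefix zllz each time.
From zllzzllzzllzm, 3 further steps: zllzzllzzllzm → zllzzllzzllzzllzm → zllzzllzzllzzllzzllzm → (answer).

zllzzllzzllzzllzzllzzllzm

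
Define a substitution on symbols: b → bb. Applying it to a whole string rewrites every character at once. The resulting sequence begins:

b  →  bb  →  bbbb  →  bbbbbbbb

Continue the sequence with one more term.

Rewriting each symbol of bbbbbbbb: b→bb, b→bb, b→bb, b→bb, b→bb, b→bb, b→bb, b→bb, which concatenates to bb bb bb bb bb bb bb bb.

bbbbbbbbbbbbbbbb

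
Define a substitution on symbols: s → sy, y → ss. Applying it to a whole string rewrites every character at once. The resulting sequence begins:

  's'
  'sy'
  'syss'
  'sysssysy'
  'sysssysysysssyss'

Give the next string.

φ(sysssysysysssyss) expands symbol-by-symbol to sy ss sy sy sy ss sy ss sy ss sy sy sy ss sy sy; joining the 16 pieces gives the next term.

sysssysysysssysssysssysysysssysy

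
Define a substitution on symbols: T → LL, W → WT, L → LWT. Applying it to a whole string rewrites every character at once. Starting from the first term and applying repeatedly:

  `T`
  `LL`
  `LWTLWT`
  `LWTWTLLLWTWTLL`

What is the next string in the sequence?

LWTWTLLWTLLLWTLWTLWTWTLLWTLLLWTLWT

Replace each of the 14 characters of LWTWTLLLWTWTLL in place — LWT WT LL WT LL LWT LWT LWT WT LL WT LL LWT LWT — and concatenate.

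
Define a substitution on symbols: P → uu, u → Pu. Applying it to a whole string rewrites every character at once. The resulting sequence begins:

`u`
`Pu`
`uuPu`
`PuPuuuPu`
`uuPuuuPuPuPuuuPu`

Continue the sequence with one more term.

Rewriting the 16 symbols of uuPuuuPuPuPuuuPu one by one yields Pu Pu uu Pu Pu Pu uu Pu uu Pu uu Pu Pu Pu uu Pu; concatenated:

PuPuuuPuPuPuuuPuuuPuuuPuPuPuuuPu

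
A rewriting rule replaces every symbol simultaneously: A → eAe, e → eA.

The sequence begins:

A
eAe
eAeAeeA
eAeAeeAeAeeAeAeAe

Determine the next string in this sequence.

φ(eAeAeeAeAeeAeAeAe) expands symbol-by-symbol to eA eAe eA eAe eA eA eAe eA eAe eA eA eAe eA eAe eA eAe eA; joining the 17 pieces gives the next term.

eAeAeeAeAeeAeAeAeeAeAeeAeAeAeeAeAeeAeAeeA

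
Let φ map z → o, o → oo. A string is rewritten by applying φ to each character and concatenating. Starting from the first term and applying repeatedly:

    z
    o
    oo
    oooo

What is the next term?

oooooooo

Apply φ to oooo symbol by symbol: o→oo, o→oo, o→oo, o→oo; joined: oo oo oo oo.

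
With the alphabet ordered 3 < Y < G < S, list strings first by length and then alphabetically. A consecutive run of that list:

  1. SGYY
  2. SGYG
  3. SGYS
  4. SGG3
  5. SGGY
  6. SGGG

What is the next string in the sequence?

Treat SGGG as a base-4 numeral over the given alphabet and add one, carrying through any trailing S's.

SGGS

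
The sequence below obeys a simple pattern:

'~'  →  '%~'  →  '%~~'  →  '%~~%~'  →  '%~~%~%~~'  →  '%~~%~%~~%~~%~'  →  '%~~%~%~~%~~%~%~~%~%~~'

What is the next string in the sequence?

%~~%~%~~%~~%~%~~%~%~~%~~%~%~~%~~%~

This is a Fibonacci-style word recurrence s(k) = s(k−1)·s(k−2): e.g. %~·~ = %~~.
So term 8 is %~~%~%~~%~~%~%~~%~%~~·%~~%~%~~%~~%~.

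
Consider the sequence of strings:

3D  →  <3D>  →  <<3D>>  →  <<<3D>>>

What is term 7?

Each term wraps the previous one in < on the left and > on the right.
From <<<3D>>>, 3 further steps: <<<3D>>> → <<<<3D>>>> → <<<<<3D>>>>> → (answer).

<<<<<<3D>>>>>>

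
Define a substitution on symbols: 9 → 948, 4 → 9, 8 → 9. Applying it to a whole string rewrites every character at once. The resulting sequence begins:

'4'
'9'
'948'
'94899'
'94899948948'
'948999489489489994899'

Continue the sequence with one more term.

Replace each of the 21 characters of 948999489489489994899 in place — 948 9 9 948 948 948 9 9 948 9 9 948 9 9 948 948 948 9 9 948 948 — and concatenate.

9489994894894899948999489994894894899948948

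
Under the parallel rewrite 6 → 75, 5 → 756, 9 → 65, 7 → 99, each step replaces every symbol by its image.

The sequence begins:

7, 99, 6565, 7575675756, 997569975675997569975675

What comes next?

Applying the rule to each of the 24 symbols of 997569975675997569975675 gives the pieces 65 65 99 756 75 65 65 99 756 75 99 756 65 65 99 756 75 65 65 99 756 75 99 756, which concatenate to the answer.

656599756756565997567599756656599756756565997567599756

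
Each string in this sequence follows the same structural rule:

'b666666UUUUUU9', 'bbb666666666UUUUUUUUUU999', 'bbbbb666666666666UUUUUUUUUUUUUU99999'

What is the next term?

Reading off run lengths: b runs 1, 3, 5; 6 runs 6, 9, 12; U runs 6, 10, 14; 9 runs 1, 3, 5 — each is linear in n (n = 1, 2, …).
Setting n = 4 gives 7, 15, 18, 7 characters in each block.

bbbbbbb666666666666666UUUUUUUUUUUUUUUUUU9999999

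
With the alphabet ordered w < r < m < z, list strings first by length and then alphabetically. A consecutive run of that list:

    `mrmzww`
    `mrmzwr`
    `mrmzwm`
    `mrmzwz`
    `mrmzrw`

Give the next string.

mrmzrr

Treat mrmzrw as a base-4 numeral over the given alphabet and add one, carrying through any trailing z's.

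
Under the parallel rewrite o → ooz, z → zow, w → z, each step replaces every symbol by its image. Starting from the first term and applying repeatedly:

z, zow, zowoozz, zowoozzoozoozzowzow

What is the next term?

Replace each of the 19 characters of zowoozzoozoozzowzow in place — zow ooz z ooz ooz zow zow ooz ooz zow ooz ooz zow zow ooz z zow ooz z — and concatenate.

zowoozzoozoozzowzowoozoozzowoozoozzowzowoozzzowoozz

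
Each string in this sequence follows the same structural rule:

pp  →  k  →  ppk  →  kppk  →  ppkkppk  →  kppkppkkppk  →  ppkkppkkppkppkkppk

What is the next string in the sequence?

kppkppkkppkppkkppkkppkppkkppk

Each term (from the third on) is the two preceding terms concatenated in order: term 3 = pp·k = ppk.
The next term joins kppkppkkppk and ppkkppkkppkppkkppk.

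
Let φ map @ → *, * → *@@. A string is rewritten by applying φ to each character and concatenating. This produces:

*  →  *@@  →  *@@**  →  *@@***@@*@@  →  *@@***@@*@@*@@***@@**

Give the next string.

Applying the rule to each of the 21 symbols of *@@***@@*@@*@@***@@** gives the pieces *@@ * * *@@ *@@ *@@ * * *@@ * * *@@ * * *@@ *@@ *@@ * * *@@ *@@, which concatenate to the answer.

*@@***@@*@@*@@***@@***@@***@@*@@*@@***@@*@@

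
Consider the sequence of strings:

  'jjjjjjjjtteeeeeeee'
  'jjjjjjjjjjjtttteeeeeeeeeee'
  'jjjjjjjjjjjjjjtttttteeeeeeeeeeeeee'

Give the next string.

jjjjjjjjjjjjjjjjjtttttttteeeeeeeeeeeeeeeee

The n-th term is 3n+2 j's then 2n-2 t's then 3n+2 e's, where the shown terms are n = 2, 3, 4.
Setting n = 5 gives 17, 8, 17 characters in each block.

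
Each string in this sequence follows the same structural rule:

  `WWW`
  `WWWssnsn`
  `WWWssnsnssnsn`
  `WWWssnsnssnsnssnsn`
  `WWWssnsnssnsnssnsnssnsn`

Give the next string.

Each term is the previous one with ssnsn appended.
So the next term is WWWssnsnssnsnssnsnssnsn·ssnsn.

WWWssnsnssnsnssnsnssnsnssnsn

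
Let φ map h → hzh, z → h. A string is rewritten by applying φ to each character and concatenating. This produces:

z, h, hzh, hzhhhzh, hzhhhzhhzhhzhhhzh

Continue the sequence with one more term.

Applying the rule to each of the 17 symbols of hzhhhzhhzhhzhhhzh gives the pieces hzh h hzh hzh hzh h hzh hzh h hzh hzh h hzh hzh hzh h hzh, which concatenate to the answer.

hzhhhzhhzhhzhhhzhhzhhhzhhzhhhzhhzhhzhhhzh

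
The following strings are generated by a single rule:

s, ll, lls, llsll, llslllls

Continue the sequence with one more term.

This is a Fibonacci-style word recurrence s(k) = s(k−1)·s(k−2): e.g. ll·s = lls.
Continuing: llslllls · llsll gives term 6.

llsllllsllsll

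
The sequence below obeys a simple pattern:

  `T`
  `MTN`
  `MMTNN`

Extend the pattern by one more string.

Each term wraps the previous one in M on the left and N on the right.
Applying this once more to MMTNN:

MMMTNNN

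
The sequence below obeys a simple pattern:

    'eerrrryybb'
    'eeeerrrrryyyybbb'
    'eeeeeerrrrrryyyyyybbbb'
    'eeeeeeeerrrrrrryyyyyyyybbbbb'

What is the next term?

Reading off run lengths: e runs 2, 4, 6, 8; r runs 4, 5, 6, 7; y runs 2, 4, 6, 8; b runs 2, 3, 4, 5 — each is linear in n, where the shown terms are n = 2, 3, 4, 5.
For the next term, n = 6, so the run lengths are 10, 8, 10, 6.

eeeeeeeeeerrrrrrrryyyyyyyyyybbbbbb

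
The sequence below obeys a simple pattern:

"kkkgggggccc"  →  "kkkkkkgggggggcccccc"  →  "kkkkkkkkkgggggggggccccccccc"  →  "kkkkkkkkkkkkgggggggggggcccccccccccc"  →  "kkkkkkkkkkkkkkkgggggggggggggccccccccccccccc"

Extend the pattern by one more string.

kkkkkkkkkkkkkkkkkkgggggggggggggggcccccccccccccccccc

Term n consists of 3n k's, followed by 2n+3 g's, followed by 3n c's (n = 1, 2, …).
At n = 6 the blocks have lengths 18, 15, 18.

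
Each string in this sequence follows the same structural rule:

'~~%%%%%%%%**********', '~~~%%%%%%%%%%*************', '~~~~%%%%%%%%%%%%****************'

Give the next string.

~~~~~%%%%%%%%%%%%%%*******************

Each string has the form ~^{n-1} %^{2n+2} *^{3n+1}, where the shown terms are n = 3, 4, 5.
At n = 6 the blocks have lengths 5, 14, 19.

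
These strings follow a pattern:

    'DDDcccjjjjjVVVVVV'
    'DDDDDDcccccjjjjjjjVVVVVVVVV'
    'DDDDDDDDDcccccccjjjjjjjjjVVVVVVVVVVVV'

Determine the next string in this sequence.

Each string has the form D^{3n} c^{2n+1} j^{2n+3} V^{3n+3} (n = 1, 2, …).
Setting n = 4 gives 12, 9, 11, 15 characters in each block.

DDDDDDDDDDDDcccccccccjjjjjjjjjjjVVVVVVVVVVVVVVV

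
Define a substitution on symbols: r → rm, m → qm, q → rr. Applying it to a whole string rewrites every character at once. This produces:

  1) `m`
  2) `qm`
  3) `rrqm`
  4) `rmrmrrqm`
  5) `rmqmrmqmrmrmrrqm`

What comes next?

φ(rmqmrmqmrmrmrrqm) expands symbol-by-symbol to rm qm rr qm rm qm rr qm rm qm rm qm rm rm rr qm; joining the 16 pieces gives the next term.

rmqmrrqmrmqmrrqmrmqmrmqmrmrmrrqm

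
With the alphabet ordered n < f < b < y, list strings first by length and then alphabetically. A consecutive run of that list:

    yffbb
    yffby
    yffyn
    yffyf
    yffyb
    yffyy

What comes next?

The successor of yffyy increments the rightmost position that isn't already y and resets every position after it to n.

yfbnn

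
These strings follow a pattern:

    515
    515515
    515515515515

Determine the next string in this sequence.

Every step duplicates the string.
So the next term is two copies of 515515515515.

515515515515515515515515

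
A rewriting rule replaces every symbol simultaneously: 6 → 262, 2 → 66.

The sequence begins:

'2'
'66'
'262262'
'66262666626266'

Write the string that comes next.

Applying the rule to each of the 14 symbols of 66262666626266 gives the pieces 262 262 66 262 66 262 262 262 262 66 262 66 262 262, which concatenate to the answer.

26226266262662622622622626626266262262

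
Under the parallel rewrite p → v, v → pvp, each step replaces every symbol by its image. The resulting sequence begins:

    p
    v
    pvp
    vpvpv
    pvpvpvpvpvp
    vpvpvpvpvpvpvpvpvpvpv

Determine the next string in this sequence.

φ(vpvpvpvpvpvpvpvpvpvpv) expands symbol-by-symbol to pvp v pvp v pvp v pvp v pvp v pvp v pvp v pvp v pvp v pvp v pvp; joining the 21 pieces gives the next term.

pvpvpvpvpvpvpvpvpvpvpvpvpvpvpvpvpvpvpvpvpvp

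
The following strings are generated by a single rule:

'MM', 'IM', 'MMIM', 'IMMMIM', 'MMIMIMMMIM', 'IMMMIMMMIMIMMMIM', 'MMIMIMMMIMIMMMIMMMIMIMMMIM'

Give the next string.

IMMMIMMMIMIMMMIMMMIMIMMMIMIMMMIMMMIMIMMMIM

Each term (from the third on) is the two preceding terms concatenated in order: term 3 = MM·IM = MMIM.
So term 8 is IMMMIMMMIMIMMMIM·MMIMIMMMIMIMMMIMMMIMIMMMIM.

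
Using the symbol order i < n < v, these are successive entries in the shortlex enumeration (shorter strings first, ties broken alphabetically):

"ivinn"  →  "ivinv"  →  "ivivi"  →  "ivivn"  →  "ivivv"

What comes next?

The successor of ivivv increments the rightmost position that isn't already v and resets every position after it to i.

ivnii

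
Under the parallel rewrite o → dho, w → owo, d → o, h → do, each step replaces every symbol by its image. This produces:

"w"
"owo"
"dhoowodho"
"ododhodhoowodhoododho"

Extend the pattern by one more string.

dhoodhoododhoododhodhoowodhoododhodhoodhoododho

φ(ododhodhoowodhoododho) expands symbol-by-symbol to dho o dho o do dho o do dho dho owo dho o do dho dho o dho o do dho; joining the 21 pieces gives the next term.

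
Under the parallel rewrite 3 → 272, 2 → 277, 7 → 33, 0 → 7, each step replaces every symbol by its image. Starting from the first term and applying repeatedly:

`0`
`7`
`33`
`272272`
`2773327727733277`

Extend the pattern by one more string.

2773333272272277333327733332722722773333

φ(2773327727733277) expands symbol-by-symbol to 277 33 33 272 272 277 33 33 277 33 33 272 272 277 33 33; joining the 16 pieces gives the next term.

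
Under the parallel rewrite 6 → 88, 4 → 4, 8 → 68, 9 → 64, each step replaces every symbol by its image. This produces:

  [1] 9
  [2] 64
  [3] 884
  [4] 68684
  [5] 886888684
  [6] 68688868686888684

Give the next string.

φ(68688868686888684) expands symbol-by-symbol to 88 68 88 68 68 68 88 68 88 68 88 68 68 68 88 68 4; joining the 17 pieces gives the next term.

886888686868886888688868686888684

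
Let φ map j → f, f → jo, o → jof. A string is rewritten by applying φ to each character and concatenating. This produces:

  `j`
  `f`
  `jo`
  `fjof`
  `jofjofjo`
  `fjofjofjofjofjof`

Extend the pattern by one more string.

Rewriting the 16 symbols of fjofjofjofjofjof one by one yields jo f jof jo f jof jo f jof jo f jof jo f jof jo; concatenated:

jofjofjofjofjofjofjofjofjofjofjo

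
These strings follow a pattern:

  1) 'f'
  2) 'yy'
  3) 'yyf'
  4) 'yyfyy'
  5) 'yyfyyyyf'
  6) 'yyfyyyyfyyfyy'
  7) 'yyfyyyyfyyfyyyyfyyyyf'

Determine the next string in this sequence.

yyfyyyyfyyfyyyyfyyyyfyyfyyyyfyyfyy

This is a Fibonacci-style word recurrence s(k) = s(k−1)·s(k−2): e.g. yy·f = yyf.
The next term joins yyfyyyyfyyfyyyyfyyyyf and yyfyyyyfyyfyy.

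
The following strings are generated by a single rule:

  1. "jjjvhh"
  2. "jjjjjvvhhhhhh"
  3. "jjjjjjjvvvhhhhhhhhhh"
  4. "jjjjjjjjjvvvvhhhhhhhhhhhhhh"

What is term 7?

jjjjjjjjjjjjjjjvvvvvvvhhhhhhhhhhhhhhhhhhhhhhhhhh

Each string has the form j^{2n+1} v^{n} h^{4n-2} (n = 1, 2, …).
For term 7, n = 7, so the run lengths are 15, 7, 26.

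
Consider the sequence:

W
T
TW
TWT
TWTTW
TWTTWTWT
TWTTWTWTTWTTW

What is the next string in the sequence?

Each term (from the third on) is the previous term followed by the one before it: term 3 = T·W = TW.
The next term joins TWTTWTWTTWTTW and TWTTWTWT.

TWTTWTWTTWTTWTWTTWTWT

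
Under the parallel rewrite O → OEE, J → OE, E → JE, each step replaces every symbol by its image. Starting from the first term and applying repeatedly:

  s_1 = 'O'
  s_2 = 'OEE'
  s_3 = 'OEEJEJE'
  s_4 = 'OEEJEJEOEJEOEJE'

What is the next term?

OEEJEJEOEJEOEJEOEEJEOEJEOEEJEOEJE

φ(OEEJEJEOEJEOEJE) expands symbol-by-symbol to OEE JE JE OE JE OE JE OEE JE OE JE OEE JE OE JE; joining the 15 pieces gives the next term.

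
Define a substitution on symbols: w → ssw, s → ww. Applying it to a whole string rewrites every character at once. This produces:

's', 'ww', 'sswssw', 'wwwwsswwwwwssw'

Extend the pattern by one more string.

sswsswsswsswwwwwsswsswsswsswsswwwwwssw

Replace each of the 14 characters of wwwwsswwwwwssw in place — ssw ssw ssw ssw ww ww ssw ssw ssw ssw ssw ww ww ssw — and concatenate.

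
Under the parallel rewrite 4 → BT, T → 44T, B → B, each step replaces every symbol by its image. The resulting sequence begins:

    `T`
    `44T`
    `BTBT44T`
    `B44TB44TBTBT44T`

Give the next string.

BBTBT44TBBTBT44TB44TB44TBTBT44T

φ(B44TB44TBTBT44T) expands symbol-by-symbol to B BT BT 44T B BT BT 44T B 44T B 44T BT BT 44T; joining the 15 pieces gives the next term.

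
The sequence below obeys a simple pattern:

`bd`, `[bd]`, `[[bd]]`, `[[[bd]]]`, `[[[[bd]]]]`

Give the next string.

[[[[[bd]]]]]

Each term wraps the previous one in [ on the left and ] on the right.
So the next term is [·[[[[bd]]]]·].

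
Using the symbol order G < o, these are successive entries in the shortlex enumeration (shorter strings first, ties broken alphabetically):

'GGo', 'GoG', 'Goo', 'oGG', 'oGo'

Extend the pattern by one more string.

The successor of oGo increments the rightmost position that isn't already o and resets every position after it to G.

ooG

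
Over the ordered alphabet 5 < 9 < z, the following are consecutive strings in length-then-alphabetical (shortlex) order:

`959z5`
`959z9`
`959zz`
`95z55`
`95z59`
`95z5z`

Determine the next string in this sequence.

95z95

Treat 95z5z as a base-3 numeral over the given alphabet and add one, carrying through any trailing z's.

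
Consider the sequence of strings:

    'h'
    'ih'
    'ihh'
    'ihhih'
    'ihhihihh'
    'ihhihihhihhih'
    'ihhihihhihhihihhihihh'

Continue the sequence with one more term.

ihhihihhihhihihhihihhihhihihhihhih

This is a Fibonacci-style word recurrence s(k) = s(k−1)·s(k−2): e.g. ih·h = ihh.
Continuing: ihhihihhihhihihhihihh · ihhihihhihhih gives term 8.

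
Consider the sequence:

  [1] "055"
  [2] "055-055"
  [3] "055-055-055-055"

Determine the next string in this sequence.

Every step duplicates the string with '-' between the halves.
So the next term is two copies of 055-055-055-055 with '-' between the halves.

055-055-055-055-055-055-055-055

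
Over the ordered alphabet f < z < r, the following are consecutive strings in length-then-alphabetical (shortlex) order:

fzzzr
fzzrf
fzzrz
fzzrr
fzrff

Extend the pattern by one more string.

fzrfz

Treat fzrff as a base-3 numeral over the given alphabet and add one, carrying through any trailing r's.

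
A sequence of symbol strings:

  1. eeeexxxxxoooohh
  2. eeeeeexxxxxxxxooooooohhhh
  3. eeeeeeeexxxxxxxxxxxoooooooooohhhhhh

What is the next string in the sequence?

eeeeeeeeeexxxxxxxxxxxxxxooooooooooooohhhhhhhh

The n-th term is 2n e's then 3n-1 x's then 3n-2 o's then 2n-2 h's, where the shown terms are n = 2, 3, 4.
Setting n = 5 gives 10, 14, 13, 8 characters in each block.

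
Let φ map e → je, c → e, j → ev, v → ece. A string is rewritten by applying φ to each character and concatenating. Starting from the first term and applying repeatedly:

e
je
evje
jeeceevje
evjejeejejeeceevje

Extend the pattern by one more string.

jeeceevjeevjejeevjeevjejeejejeeceevje

φ(evjejeejejeeceevje) expands symbol-by-symbol to je ece ev je ev je je ev je ev je je e je je ece ev je; joining the 18 pieces gives the next term.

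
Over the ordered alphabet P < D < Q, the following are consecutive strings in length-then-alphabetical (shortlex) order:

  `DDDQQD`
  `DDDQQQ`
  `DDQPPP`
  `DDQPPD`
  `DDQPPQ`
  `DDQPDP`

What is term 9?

Stepping forward 3 times from DDQPDP: DDQPDP → DDQPDD → DDQPDQ, then the target.

DDQPQP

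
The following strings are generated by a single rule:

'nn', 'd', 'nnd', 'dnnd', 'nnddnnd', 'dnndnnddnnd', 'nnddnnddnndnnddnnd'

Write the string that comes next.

dnndnnddnndnnddnnddnndnnddnnd

From term 3 onward, concatenate the second-to-last term with the last: nn·d = nnd, d·nnd = dnnd, …
So term 8 is dnndnnddnnd·nnddnnddnndnnddnnd.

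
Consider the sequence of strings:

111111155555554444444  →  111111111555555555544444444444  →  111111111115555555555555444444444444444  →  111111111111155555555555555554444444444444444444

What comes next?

111111111111111555555555555555555544444444444444444444444

Term n consists of 2n+3 1's, followed by 3n+1 5's, followed by 4n-1 4's, where the shown terms are n = 2, 3, 4, 5.
At n = 6 the blocks have lengths 15, 19, 23.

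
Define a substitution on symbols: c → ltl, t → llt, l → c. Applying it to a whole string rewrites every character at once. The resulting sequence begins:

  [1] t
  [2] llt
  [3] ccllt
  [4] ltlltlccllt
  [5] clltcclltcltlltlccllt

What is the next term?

Rewriting the 21 symbols of clltcclltcltlltlccllt one by one yields ltl c c llt ltl ltl c c llt ltl c llt c c llt c ltl ltl c c llt; concatenated:

ltlcclltltlltlcclltltlclltcclltcltlltlccllt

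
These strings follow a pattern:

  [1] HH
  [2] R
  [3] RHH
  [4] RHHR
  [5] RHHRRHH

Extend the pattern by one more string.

RHHRRHHRHHR

This is a Fibonacci-style word recurrence s(k) = s(k−1)·s(k−2): e.g. R·HH = RHH.
The next term joins RHHRRHH and RHHR.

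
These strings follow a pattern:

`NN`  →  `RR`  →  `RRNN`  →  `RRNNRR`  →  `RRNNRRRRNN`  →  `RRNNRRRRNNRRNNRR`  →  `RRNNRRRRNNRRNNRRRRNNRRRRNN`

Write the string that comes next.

Each term (from the third on) is the previous term followed by the one before it: term 3 = RR·NN = RRNN.
Continuing: RRNNRRRRNNRRNNRRRRNNRRRRNN · RRNNRRRRNNRRNNRR gives term 8.

RRNNRRRRNNRRNNRRRRNNRRRRNNRRNNRRRRNNRRNNRR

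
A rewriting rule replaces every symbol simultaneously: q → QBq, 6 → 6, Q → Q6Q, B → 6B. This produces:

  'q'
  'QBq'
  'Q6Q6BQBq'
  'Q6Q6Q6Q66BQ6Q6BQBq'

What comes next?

Replace each of the 18 characters of Q6Q6Q6Q66BQ6Q6BQBq in place — Q6Q 6 Q6Q 6 Q6Q 6 Q6Q 6 6 6B Q6Q 6 Q6Q 6 6B Q6Q 6B QBq — and concatenate.

Q6Q6Q6Q6Q6Q6Q6Q666BQ6Q6Q6Q66BQ6Q6BQBq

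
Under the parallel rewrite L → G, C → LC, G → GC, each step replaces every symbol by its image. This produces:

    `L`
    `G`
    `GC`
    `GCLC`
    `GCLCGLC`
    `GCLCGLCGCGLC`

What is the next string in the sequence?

Expanding GCLCGLCGCGLC: G→GC, C→LC, L→G, C→LC, G→GC, L→G, C→LC, G→GC, C→LC, G→GC, L→G, C→LC. Concatenated: GC LC G LC GC G LC GC LC GC G LC.

GCLCGLCGCGLCGCLCGCGLC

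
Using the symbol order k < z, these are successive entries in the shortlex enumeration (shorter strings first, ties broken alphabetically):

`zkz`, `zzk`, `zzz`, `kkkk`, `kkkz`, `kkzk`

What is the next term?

Find the rightmost character of kkzk below z, bump it to the next letter, and reset everything to its right to k.

kkzz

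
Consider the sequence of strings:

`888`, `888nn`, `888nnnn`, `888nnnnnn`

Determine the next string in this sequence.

888nnnnnnnn

Each term is the previous one with nn appended.
So the next term is 888nnnnnn·nn.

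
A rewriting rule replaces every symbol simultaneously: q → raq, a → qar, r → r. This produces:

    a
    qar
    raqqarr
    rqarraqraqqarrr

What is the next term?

Rewriting the 15 symbols of rqarraqraqqarrr one by one yields r raq qar r r qar raq r qar raq raq qar r r r; concatenated:

rraqqarrrqarraqrqarraqraqqarrrr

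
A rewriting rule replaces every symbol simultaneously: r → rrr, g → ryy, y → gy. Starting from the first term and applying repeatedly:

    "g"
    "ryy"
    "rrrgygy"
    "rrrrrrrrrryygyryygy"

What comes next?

Applying the rule to each of the 19 symbols of rrrrrrrrrryygyryygy gives the pieces rrr rrr rrr rrr rrr rrr rrr rrr rrr rrr gy gy ryy gy rrr gy gy ryy gy, which concatenate to the answer.

rrrrrrrrrrrrrrrrrrrrrrrrrrrrrrgygyryygyrrrgygyryygy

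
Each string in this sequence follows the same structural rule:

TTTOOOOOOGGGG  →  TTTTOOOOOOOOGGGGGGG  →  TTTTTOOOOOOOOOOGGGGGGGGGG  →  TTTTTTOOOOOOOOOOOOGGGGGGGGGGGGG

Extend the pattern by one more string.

TTTTTTTOOOOOOOOOOOOOOGGGGGGGGGGGGGGGG

Reading off run lengths: T runs 3, 4, 5, 6; O runs 6, 8, 10, 12; G runs 4, 7, 10, 13 — each is linear in n, where the shown terms are n = 2, 3, 4, 5.
Setting n = 6 gives 7, 14, 16 characters in each block.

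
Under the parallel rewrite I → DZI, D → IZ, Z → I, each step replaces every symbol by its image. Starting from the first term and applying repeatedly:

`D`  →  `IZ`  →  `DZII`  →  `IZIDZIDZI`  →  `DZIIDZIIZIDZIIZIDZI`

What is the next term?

IZIDZIDZIIZIDZIDZIIDZIIZIDZIDZIIDZIIZIDZI

φ(DZIIDZIIZIDZIIZIDZI) expands symbol-by-symbol to IZ I DZI DZI IZ I DZI DZI I DZI IZ I DZI DZI I DZI IZ I DZI; joining the 19 pieces gives the next term.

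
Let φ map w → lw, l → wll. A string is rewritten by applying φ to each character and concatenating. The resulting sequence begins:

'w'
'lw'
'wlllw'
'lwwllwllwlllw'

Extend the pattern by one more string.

wlllwlwwllwlllwwllwlllwwllwllwlllw

Applying the rule to each of the 13 symbols of lwwllwllwlllw gives the pieces wll lw lw wll wll lw wll wll lw wll wll wll lw, which concatenate to the answer.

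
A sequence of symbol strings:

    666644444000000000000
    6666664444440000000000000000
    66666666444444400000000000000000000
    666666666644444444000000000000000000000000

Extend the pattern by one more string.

Term n consists of 2n-2 6's, followed by n+2 4's, followed by 4n 0's, where the shown terms are n = 3, 4, 5, 6.
For the next term, n = 7, so the run lengths are 12, 9, 28.

6666666666664444444440000000000000000000000000000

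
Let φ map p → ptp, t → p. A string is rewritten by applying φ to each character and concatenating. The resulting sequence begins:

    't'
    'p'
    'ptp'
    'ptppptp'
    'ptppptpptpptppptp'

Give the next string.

ptppptpptpptppptpptppptpptppptpptpptppptp

Applying the rule to each of the 17 symbols of ptppptpptpptppptp gives the pieces ptp p ptp ptp ptp p ptp ptp p ptp ptp p ptp ptp ptp p ptp, which concatenate to the answer.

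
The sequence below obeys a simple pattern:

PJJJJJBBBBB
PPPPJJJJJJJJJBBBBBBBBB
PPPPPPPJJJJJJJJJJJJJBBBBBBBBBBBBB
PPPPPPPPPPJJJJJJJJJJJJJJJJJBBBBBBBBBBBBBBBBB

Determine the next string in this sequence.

Each string has the form P^{3n-2} J^{4n+1} B^{4n+1} (n = 1, 2, …).
For the next term, n = 5, so the run lengths are 13, 21, 21.

PPPPPPPPPPPPPJJJJJJJJJJJJJJJJJJJJJBBBBBBBBBBBBBBBBBBBBB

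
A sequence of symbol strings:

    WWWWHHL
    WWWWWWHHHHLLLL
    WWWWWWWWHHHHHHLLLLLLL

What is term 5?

Reading off run lengths: W runs 4, 6, 8; H runs 2, 4, 6; L runs 1, 4, 7 — each is linear in n (n = 1, 2, …).
Setting n = 5 gives 12, 10, 13 characters in each block.

WWWWWWWWWWWWHHHHHHHHHHLLLLLLLLLLLLL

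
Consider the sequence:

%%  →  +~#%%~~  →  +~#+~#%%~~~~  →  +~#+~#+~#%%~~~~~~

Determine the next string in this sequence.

Each term wraps the previous one in +~# on the left and ~~ on the right.
So the next term is +~#·+~#+~#+~#%%~~~~~~·~~.

+~#+~#+~#+~#%%~~~~~~~~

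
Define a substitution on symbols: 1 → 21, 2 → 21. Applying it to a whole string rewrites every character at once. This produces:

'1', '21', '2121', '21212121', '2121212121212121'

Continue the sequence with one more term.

Applying the rule to each of the 16 symbols of 2121212121212121 gives the pieces 21 21 21 21 21 21 21 21 21 21 21 21 21 21 21 21, which concatenate to the answer.

21212121212121212121212121212121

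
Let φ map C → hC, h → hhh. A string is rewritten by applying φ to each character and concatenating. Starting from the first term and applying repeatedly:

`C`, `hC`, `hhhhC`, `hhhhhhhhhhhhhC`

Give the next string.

Replace each of the 14 characters of hhhhhhhhhhhhhC in place — hhh hhh hhh hhh hhh hhh hhh hhh hhh hhh hhh hhh hhh hC — and concatenate.

hhhhhhhhhhhhhhhhhhhhhhhhhhhhhhhhhhhhhhhhC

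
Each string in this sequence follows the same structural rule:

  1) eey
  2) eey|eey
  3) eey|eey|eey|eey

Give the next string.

eey|eey|eey|eey|eey|eey|eey|eey

Each string is two copies of the previous one joined by '|'.
So the next term is two copies of eey|eey|eey|eey with '|' between the halves.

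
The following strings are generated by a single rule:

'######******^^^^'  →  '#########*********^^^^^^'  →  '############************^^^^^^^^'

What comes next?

###############***************^^^^^^^^^^

The n-th term is 3n #'s then 3n *'s then 2n ^'s, where the shown terms are n = 2, 3, 4.
Setting n = 5 gives 15, 15, 10 characters in each block.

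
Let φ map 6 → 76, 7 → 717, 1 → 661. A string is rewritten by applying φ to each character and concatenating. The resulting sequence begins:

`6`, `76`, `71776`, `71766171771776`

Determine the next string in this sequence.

Applying the rule to each of the 14 symbols of 71766171771776 gives the pieces 717 661 717 76 76 661 717 661 717 717 661 717 717 76, which concatenate to the answer.

717661717767666171766171771766171771776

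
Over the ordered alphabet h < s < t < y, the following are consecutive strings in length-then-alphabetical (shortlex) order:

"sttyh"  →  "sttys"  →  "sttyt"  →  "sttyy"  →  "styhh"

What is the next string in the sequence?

styhs

Find the rightmost character of styhh below y, bump it to the next letter, and reset everything to its right to h.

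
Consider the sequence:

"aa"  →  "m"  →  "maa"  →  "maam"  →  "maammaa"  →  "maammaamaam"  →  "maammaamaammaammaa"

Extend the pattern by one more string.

maammaamaammaammaamaammaamaam

From term 3 onward, concatenate the last term with the second-to-last: m·aa = maa, maa·m = maam, …
So term 8 is maammaamaammaammaa·maammaamaam.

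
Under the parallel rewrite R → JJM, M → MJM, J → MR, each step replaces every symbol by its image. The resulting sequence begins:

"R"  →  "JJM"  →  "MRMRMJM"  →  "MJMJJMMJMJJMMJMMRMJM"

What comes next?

Applying the rule to each of the 20 symbols of MJMJJMMJMJJMMJMMRMJM gives the pieces MJM MR MJM MR MR MJM MJM MR MJM MR MR MJM MJM MR MJM MJM JJM MJM MR MJM, which concatenate to the answer.

MJMMRMJMMRMRMJMMJMMRMJMMRMRMJMMJMMRMJMMJMJJMMJMMRMJM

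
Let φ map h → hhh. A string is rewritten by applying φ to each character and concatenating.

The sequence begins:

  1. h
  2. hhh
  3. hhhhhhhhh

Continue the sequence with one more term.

Expanding hhhhhhhhh: h→hhh, h→hhh, h→hhh, h→hhh, h→hhh, h→hhh, h→hhh, h→hhh, h→hhh. Concatenated: hhh hhh hhh hhh hhh hhh hhh hhh hhh.

hhhhhhhhhhhhhhhhhhhhhhhhhhh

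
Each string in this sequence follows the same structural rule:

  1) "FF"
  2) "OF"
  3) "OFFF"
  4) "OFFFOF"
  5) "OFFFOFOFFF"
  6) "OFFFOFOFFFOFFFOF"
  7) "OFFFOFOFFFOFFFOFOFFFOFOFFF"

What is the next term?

OFFFOFOFFFOFFFOFOFFFOFOFFFOFFFOFOFFFOFFFOF

Each term (from the third on) is the previous term followed by the one before it: term 3 = OF·FF = OFFF.
The next term joins OFFFOFOFFFOFFFOFOFFFOFOFFF and OFFFOFOFFFOFFFOF.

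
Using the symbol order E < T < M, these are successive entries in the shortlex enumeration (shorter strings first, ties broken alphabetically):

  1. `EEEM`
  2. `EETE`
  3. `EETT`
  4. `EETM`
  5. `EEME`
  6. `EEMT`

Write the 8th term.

ETEE

Stepping forward 2 times from EEMT: EEMT → EEMM, then the target.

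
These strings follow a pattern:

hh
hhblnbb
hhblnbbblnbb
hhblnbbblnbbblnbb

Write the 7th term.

The strings grow by a fixed suffix blnbb each time.
From hhblnbbblnbbblnbb, 3 further steps: hhblnbbblnbbblnbb → hhblnbbblnbbblnbbblnbb → hhblnbbblnbbblnbbblnbbblnbb → (answer).

hhblnbbblnbbblnbbblnbbblnbbblnbb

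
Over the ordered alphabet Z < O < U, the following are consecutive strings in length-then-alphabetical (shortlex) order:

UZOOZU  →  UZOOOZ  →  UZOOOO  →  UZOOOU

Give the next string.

UZOOUZ

Find the rightmost character of UZOOOU below U, bump it to the next letter, and reset everything to its right to Z.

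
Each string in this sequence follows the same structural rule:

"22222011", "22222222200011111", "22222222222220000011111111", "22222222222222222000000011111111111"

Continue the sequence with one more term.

Each string has the form 2^{4n+1} 0^{2n-1} 1^{3n-1} (n = 1, 2, …).
At n = 5 the blocks have lengths 21, 9, 14.

22222222222222222222200000000011111111111111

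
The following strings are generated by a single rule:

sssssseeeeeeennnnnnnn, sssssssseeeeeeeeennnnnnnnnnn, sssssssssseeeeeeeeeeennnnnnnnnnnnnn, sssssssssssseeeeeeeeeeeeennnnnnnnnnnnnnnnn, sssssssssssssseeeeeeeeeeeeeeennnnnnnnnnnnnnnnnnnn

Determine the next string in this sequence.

sssssssssssssssseeeeeeeeeeeeeeeeennnnnnnnnnnnnnnnnnnnnnn

Term n consists of 2n s's, followed by 2n+1 e's, followed by 3n-1 n's, where the shown terms are n = 3, 4, 5, 6, 7.
For the next term, n = 8, so the run lengths are 16, 17, 23.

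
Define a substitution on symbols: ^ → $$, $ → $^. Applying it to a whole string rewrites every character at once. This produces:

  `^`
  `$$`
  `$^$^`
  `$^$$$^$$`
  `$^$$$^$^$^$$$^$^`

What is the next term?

φ($^$$$^$^$^$$$^$^) expands symbol-by-symbol to $^ $$ $^ $^ $^ $$ $^ $$ $^ $$ $^ $^ $^ $$ $^ $$; joining the 16 pieces gives the next term.

$^$$$^$^$^$$$^$$$^$$$^$^$^$$$^$$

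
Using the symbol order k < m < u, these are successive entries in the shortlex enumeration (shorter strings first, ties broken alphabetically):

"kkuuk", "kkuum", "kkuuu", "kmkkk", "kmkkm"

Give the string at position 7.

kmkmk

Advancing 2 positions from kmkkm through kmkkm → kmkku reaches term 7.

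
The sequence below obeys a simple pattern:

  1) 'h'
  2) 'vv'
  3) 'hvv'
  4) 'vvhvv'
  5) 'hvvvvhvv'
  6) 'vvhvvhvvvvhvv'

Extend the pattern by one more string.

hvvvvhvvvvhvvhvvvvhvv

Each term (from the third on) is the two preceding terms concatenated in order: term 3 = h·vv = hvv.
So term 7 is hvvvvhvv·vvhvvhvvvvhvv.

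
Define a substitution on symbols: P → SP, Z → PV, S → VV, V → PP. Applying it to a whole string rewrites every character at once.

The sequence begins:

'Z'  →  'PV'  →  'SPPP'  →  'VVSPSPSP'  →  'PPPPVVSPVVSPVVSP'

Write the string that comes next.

Applying the rule to each of the 16 symbols of PPPPVVSPVVSPVVSP gives the pieces SP SP SP SP PP PP VV SP PP PP VV SP PP PP VV SP, which concatenate to the answer.

SPSPSPSPPPPPVVSPPPPPVVSPPPPPVVSP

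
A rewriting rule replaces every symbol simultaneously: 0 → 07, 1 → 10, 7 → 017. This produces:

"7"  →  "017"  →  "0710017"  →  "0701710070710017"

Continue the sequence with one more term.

Rewriting the 16 symbols of 0701710070710017 one by one yields 07 017 07 10 017 10 07 07 017 07 017 10 07 07 10 017; concatenated:

0701707100171007070170701710070710017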